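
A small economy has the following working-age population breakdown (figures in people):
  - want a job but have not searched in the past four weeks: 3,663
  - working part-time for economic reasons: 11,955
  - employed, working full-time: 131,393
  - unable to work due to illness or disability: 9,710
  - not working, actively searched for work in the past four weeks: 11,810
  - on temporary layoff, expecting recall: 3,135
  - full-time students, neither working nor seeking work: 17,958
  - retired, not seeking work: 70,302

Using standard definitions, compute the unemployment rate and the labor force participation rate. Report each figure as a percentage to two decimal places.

Employed = 11,955 + 131,393 = 143,348 (anyone who worked, including part-time for economic reasons, counts as employed).
Unemployed = 11,810 + 3,135 = 14,945 (jobless and actively searching, or on temporary layoff).
Labor force = 143,348 + 14,945 = 158,293.
Not in labor force = 3,663 + 9,710 + 17,958 + 70,302 = 101,633 (those not working and not actively searching are outside the labor force — including those who want a job but have given up searching).
Civilian working-age population = 158,293 + 101,633 = 259,926.
Unemployment rate = 14,945 / 158,293 = 9.44%.
Labor force participation rate = 158,293 / 259,926 = 60.90%.

Unemployment rate ≈ 9.44%; labor force participation rate ≈ 60.90%.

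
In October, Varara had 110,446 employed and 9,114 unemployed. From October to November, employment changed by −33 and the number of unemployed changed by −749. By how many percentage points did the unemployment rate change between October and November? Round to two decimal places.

October: labor force = 110,446 + 9,114 = 119,560; u = 9,114/119,560 = 7.62%.
November: labor force = 110,413 + 8,365 = 118,778; u = 8,365/118,778 = 7.04%.
Change = 7.04% − 7.62% = −0.58 pp.

The unemployment rate changed by −0.58 percentage points.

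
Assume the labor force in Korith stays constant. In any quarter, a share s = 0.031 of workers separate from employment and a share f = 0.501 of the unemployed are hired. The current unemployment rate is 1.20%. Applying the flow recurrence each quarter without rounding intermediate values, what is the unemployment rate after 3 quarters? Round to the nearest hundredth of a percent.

Unemployment rate after three quarters ≈ 5.35%.

With a fixed labor force, u_{t+1} = u_t + s·(1−u_t) − f·u_t = u_t·(1−s−f) + s.
Here 1−s−f = 0.468 and s = 0.031.
u_1 = 0.012000 × 0.468 + 0.031 = 0.036616.
u_2 = 0.036616 × 0.468 + 0.031 = 0.048136.
u_3 = 0.048136 × 0.468 + 0.031 = 0.053528.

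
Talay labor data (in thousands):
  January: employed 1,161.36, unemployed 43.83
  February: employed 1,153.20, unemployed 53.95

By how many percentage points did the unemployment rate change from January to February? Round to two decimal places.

The unemployment rate changed by +0.83 percentage points.

January: labor force = 1,161.36 + 43.83 = 1,205.19; u = 43.83/1,205.19 = 3.64%.
February: labor force = 1,153.20 + 53.95 = 1,207.15; u = 53.95/1,207.15 = 4.47%.
Change = 4.47% − 3.64% = +0.83 pp.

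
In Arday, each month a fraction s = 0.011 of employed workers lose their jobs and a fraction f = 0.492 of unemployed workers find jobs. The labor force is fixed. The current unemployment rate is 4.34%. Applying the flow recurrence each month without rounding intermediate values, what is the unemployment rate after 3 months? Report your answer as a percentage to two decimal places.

With a fixed labor force, u_{t+1} = u_t + s·(1−u_t) − f·u_t = u_t·(1−s−f) + s.
Here 1−s−f = 0.497 and s = 0.011.
u_1 = 0.043400 × 0.497 + 0.011 = 0.032570.
u_2 = 0.032570 × 0.497 + 0.011 = 0.027187.
u_3 = 0.027187 × 0.497 + 0.011 = 0.024512.

Unemployment rate after three months ≈ 2.45%.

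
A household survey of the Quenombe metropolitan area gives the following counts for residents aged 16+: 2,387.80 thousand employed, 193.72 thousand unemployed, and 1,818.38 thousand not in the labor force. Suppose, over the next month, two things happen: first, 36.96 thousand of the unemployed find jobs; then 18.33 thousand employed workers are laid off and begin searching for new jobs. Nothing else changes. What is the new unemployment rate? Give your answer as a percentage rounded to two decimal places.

Initially, labor force = 2,387.80 + 193.72 = 2,581.52 thousand, so u = 193.72/2,581.52 = 7.50%.
After the first change, unemployed falls and employed rises by 36.96; labor force unchanged → E = 2,424.76, U = 156.76, labor force = 2,581.52 thousand.
After the second change, employed falls and unemployed rises by 18.33; labor force unchanged → E = 2,406.43, U = 175.09, labor force = 2,581.52 thousand.
New unemployment rate = 175.09 / 2,581.52 = 6.78%.

New unemployment rate ≈ 6.78%.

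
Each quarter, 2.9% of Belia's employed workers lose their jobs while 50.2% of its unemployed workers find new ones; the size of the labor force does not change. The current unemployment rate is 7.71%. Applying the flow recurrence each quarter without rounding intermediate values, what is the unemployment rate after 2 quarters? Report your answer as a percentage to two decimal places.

Unemployment rate after two quarters ≈ 5.96%.

With a fixed labor force, u_{t+1} = u_t + s·(1−u_t) − f·u_t = u_t·(1−s−f) + s.
Here 1−s−f = 0.469 and s = 0.029.
u_1 = 0.077100 × 0.469 + 0.029 = 0.065160.
u_2 = 0.065160 × 0.469 + 0.029 = 0.059560.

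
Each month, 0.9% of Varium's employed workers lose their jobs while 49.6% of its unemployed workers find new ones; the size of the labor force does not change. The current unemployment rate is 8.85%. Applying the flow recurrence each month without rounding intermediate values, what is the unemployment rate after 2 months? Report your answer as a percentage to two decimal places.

With a fixed labor force, u_{t+1} = u_t + s·(1−u_t) − f·u_t = u_t·(1−s−f) + s.
Here 1−s−f = 0.495 and s = 0.009.
u_1 = 0.088500 × 0.495 + 0.009 = 0.052808.
u_2 = 0.052808 × 0.495 + 0.009 = 0.035140.

Unemployment rate after two months ≈ 3.51%.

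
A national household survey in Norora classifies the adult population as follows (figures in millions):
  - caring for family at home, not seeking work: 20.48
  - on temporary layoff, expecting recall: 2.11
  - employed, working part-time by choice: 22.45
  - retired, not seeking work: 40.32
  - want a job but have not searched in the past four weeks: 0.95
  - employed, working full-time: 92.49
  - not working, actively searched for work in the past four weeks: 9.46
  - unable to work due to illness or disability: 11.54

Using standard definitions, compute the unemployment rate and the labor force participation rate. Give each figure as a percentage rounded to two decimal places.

Unemployment rate ≈ 9.15%; labor force participation rate ≈ 63.32%.

Employed = 22.45 + 92.49 = 114.94 million.
Unemployed = 2.11 + 9.46 = 11.57 million (jobless and actively searching, or on temporary layoff).
Labor force = 114.94 + 11.57 = 126.51 million.
Not in labor force = 20.48 + 40.32 + 0.95 + 11.54 = 73.29 million (those not working and not actively searching are outside the labor force — including those who want a job but have given up searching).
Civilian working-age population = 126.51 + 73.29 = 199.80 million.
Unemployment rate = 11.57 / 126.51 = 9.15%.
Labor force participation rate = 126.51 / 199.80 = 63.32%.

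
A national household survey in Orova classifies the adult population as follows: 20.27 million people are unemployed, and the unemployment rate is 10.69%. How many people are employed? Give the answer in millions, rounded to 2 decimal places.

Labor force = U / u = 20.27 / 0.1069 ≈ 189.62 million.
Employed = labor force − unemployed = 189.62 − 20.27 = 169.35 million.

About 169.35 million are employed.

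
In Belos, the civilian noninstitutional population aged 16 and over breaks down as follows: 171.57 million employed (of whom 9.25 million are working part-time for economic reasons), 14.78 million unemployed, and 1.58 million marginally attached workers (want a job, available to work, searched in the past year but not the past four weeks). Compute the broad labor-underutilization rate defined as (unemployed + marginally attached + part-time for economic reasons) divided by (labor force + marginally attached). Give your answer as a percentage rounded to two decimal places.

Broad underutilization rate ≈ 13.63%.

Labor force = 171.57 + 14.78 = 186.35 million.
Numerator = 14.78 + 1.58 + 9.25 = 25.61 million.
Denominator = 186.35 + 1.58 = 187.93 million.
Broad rate = 25.61 / 187.93 = 13.63%.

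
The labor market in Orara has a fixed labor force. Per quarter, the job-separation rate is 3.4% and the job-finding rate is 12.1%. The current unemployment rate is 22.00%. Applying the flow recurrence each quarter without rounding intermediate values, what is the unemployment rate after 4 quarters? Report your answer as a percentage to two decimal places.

Unemployment rate after four quarters ≈ 21.97%.

With a fixed labor force, u_{t+1} = u_t + s·(1−u_t) − f·u_t = u_t·(1−s−f) + s.
Here 1−s−f = 0.845 and s = 0.034.
u_1 = 0.220000 × 0.845 + 0.034 = 0.219900.
u_2 = 0.219900 × 0.845 + 0.034 = 0.219815.
u_3 = 0.219815 × 0.845 + 0.034 = 0.219744.
u_4 = 0.219744 × 0.845 + 0.034 = 0.219684.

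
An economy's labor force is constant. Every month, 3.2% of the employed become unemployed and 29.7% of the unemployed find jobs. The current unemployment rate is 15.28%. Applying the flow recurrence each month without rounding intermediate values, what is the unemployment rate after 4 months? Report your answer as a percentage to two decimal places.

Unemployment rate after four months ≈ 10.85%.

With a fixed labor force, u_{t+1} = u_t + s·(1−u_t) − f·u_t = u_t·(1−s−f) + s.
Here 1−s−f = 0.671 and s = 0.032.
u_1 = 0.152800 × 0.671 + 0.032 = 0.134529.
u_2 = 0.134529 × 0.671 + 0.032 = 0.122269.
u_3 = 0.122269 × 0.671 + 0.032 = 0.114042.
u_4 = 0.114042 × 0.671 + 0.032 = 0.108522.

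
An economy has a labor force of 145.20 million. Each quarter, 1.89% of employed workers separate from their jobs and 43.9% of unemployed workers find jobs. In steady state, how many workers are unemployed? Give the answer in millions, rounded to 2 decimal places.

Steady-state unemployment rate u* = s/(s+f) = 1.89/(1.89+43.9) = 0.041275.
Unemployed = u* × labor force = 0.041275 × 145.20 ≈ 5.99 million.

About 5.99 million are unemployed in steady state.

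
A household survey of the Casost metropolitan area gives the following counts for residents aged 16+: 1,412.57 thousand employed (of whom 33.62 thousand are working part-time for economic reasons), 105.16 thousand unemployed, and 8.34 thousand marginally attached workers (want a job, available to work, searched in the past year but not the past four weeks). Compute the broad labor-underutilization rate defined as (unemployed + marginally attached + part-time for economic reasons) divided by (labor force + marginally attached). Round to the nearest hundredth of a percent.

Labor force = 1,412.57 + 105.16 = 1,517.73 thousand.
Numerator = 105.16 + 8.34 + 33.62 = 147.12 thousand.
Denominator = 1,517.73 + 8.34 = 1,526.07 thousand.
Broad rate = 147.12 / 1,526.07 = 9.64%.

Broad underutilization rate ≈ 9.64%.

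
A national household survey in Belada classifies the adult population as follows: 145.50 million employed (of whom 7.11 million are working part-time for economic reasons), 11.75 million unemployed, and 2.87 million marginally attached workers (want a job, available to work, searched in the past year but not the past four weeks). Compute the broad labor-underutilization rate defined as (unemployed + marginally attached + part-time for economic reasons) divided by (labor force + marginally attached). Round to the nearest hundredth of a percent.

Broad underutilization rate ≈ 13.57%.

Labor force = 145.50 + 11.75 = 157.25 million.
Numerator = 11.75 + 2.87 + 7.11 = 21.73 million.
Denominator = 157.25 + 2.87 = 160.12 million.
Broad rate = 21.73 / 160.12 = 13.57%.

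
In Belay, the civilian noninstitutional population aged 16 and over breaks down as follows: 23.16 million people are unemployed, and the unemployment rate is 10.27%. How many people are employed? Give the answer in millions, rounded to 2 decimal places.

Labor force = U / u = 23.16 / 0.1027 ≈ 225.51 million.
Employed = labor force − unemployed = 225.51 − 23.16 = 202.35 million.

About 202.35 million are employed.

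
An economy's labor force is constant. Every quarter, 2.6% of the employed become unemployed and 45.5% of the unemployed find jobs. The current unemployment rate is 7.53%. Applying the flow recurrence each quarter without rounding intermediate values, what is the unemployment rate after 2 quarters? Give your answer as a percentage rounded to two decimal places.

With a fixed labor force, u_{t+1} = u_t + s·(1−u_t) − f·u_t = u_t·(1−s−f) + s.
Here 1−s−f = 0.519 and s = 0.026.
u_1 = 0.075300 × 0.519 + 0.026 = 0.065081.
u_2 = 0.065081 × 0.519 + 0.026 = 0.059777.

Unemployment rate after two quarters ≈ 5.98%.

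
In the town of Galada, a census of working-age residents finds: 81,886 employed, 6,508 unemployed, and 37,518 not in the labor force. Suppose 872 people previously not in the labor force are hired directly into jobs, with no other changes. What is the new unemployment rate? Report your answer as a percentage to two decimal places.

New unemployment rate ≈ 7.29%.

Initially, labor force = 81,886 + 6,508 = 88,394, so u = 6,508/88,394 = 7.36%.
After the change, employed and labor force both rise by 872; unemployed unchanged → E = 82,758, U = 6,508, labor force = 89,266.
New unemployment rate = 6,508 / 89,266 = 7.29%.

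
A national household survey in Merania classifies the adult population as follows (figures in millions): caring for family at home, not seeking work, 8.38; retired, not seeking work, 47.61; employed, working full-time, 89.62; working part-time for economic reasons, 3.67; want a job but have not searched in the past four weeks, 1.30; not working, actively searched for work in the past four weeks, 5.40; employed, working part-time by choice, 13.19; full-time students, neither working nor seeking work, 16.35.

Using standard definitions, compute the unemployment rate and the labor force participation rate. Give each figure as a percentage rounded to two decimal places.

Employed = 89.62 + 3.67 + 13.19 = 106.48 million (anyone who worked, including part-time for economic reasons, counts as employed).
Unemployed = 5.40 million.
Labor force = 106.48 + 5.40 = 111.88 million.
Not in labor force = 8.38 + 47.61 + 1.30 + 16.35 = 73.64 million (those not working and not actively searching are outside the labor force — including those who want a job but have given up searching).
Civilian working-age population = 111.88 + 73.64 = 185.52 million.
Unemployment rate = 5.40 / 111.88 = 4.83%.
Labor force participation rate = 111.88 / 185.52 = 60.31%.

Unemployment rate ≈ 4.83%; labor force participation rate ≈ 60.31%.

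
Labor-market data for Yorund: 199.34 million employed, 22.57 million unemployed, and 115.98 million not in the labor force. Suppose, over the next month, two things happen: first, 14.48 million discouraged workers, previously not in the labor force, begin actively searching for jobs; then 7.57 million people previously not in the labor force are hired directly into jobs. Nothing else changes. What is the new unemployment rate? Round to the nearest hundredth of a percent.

New unemployment rate ≈ 15.19%.

Initially, labor force = 199.34 + 22.57 = 221.91 million, so u = 22.57/221.91 = 10.17%.
After the first change, unemployed and labor force both rise by 14.48 → E = 199.34, U = 37.05, labor force = 236.39 million.
After the second change, employed and labor force both rise by 7.57; unemployed unchanged → E = 206.91, U = 37.05, labor force = 243.96 million.
New unemployment rate = 37.05 / 243.96 = 15.19%.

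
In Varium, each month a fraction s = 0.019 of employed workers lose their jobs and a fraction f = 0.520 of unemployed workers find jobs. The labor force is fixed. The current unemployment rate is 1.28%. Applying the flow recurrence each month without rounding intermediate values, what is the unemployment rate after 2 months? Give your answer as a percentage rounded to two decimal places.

Unemployment rate after two months ≈ 3.05%.

With a fixed labor force, u_{t+1} = u_t + s·(1−u_t) − f·u_t = u_t·(1−s−f) + s.
Here 1−s−f = 0.461 and s = 0.019.
u_1 = 0.012800 × 0.461 + 0.019 = 0.024901.
u_2 = 0.024901 × 0.461 + 0.019 = 0.030479.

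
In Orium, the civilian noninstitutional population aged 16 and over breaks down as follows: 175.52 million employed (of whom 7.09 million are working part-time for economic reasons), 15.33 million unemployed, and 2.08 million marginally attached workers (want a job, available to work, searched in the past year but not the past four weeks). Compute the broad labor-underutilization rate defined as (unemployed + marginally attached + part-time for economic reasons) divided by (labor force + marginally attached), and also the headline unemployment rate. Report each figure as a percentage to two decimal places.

Broad underutilization rate ≈ 12.70%; headline unemployment rate ≈ 8.03%.

Labor force = 175.52 + 15.33 = 190.85 million.
Numerator = 15.33 + 2.08 + 7.09 = 24.50 million.
Denominator = 190.85 + 2.08 = 192.93 million.
Broad rate = 24.50 / 192.93 = 12.70%.
Headline unemployment rate = 15.33 / 190.85 = 8.03%.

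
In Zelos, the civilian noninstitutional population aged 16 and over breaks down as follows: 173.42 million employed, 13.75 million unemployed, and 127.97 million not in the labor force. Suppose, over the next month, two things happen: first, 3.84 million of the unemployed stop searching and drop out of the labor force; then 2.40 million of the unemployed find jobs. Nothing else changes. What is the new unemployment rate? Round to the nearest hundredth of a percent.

New unemployment rate ≈ 4.10%.

Initially, labor force = 173.42 + 13.75 = 187.17 million, so u = 13.75/187.17 = 7.35%.
After the first change, unemployed and labor force both fall by 3.84 → E = 173.42, U = 9.91, labor force = 183.33 million.
After the second change, unemployed falls and employed rises by 2.40; labor force unchanged → E = 175.82, U = 7.51, labor force = 183.33 million.
New unemployment rate = 7.51 / 183.33 = 4.10%.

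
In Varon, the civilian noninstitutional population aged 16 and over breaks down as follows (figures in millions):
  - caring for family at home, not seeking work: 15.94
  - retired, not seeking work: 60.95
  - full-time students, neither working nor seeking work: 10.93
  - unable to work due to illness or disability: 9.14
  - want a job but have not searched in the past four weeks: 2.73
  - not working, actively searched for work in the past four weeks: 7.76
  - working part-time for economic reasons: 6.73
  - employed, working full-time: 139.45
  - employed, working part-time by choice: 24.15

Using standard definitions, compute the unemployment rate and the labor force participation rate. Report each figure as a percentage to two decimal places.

Unemployment rate ≈ 4.36%; labor force participation rate ≈ 64.11%.

Employed = 6.73 + 139.45 + 24.15 = 170.33 million (anyone who worked, including part-time for economic reasons, counts as employed).
Unemployed = 7.76 million.
Labor force = 170.33 + 7.76 = 178.09 million.
Not in labor force = 15.94 + 60.95 + 10.93 + 9.14 + 2.73 = 99.69 million (those not working and not actively searching are outside the labor force — including those who want a job but have given up searching).
Civilian working-age population = 178.09 + 99.69 = 277.78 million.
Unemployment rate = 7.76 / 178.09 = 4.36%.
Labor force participation rate = 178.09 / 277.78 = 64.11%.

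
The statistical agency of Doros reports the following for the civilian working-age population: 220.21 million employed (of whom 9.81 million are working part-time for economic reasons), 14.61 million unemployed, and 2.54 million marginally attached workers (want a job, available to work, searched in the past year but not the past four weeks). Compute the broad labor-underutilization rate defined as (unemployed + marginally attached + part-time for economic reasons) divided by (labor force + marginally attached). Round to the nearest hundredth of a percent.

Broad underutilization rate ≈ 11.36%.

Labor force = 220.21 + 14.61 = 234.82 million.
Numerator = 14.61 + 2.54 + 9.81 = 26.96 million.
Denominator = 234.82 + 2.54 = 237.36 million.
Broad rate = 26.96 / 237.36 = 11.36%.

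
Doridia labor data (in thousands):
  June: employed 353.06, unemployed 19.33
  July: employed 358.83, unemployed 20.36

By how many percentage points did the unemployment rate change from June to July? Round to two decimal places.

June: labor force = 353.06 + 19.33 = 372.39; u = 19.33/372.39 = 5.19%.
July: labor force = 358.83 + 20.36 = 379.19; u = 20.36/379.19 = 5.37%.
Change = 5.37% − 5.19% = +0.18 pp.

The unemployment rate changed by +0.18 percentage points.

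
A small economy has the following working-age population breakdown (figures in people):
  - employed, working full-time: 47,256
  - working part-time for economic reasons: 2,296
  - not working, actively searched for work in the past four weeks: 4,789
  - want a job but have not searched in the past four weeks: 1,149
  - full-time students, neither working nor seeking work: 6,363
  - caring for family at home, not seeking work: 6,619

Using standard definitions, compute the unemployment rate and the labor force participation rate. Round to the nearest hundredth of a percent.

Unemployment rate ≈ 8.81%; labor force participation rate ≈ 79.36%.

Employed = 47,256 + 2,296 = 49,552 (anyone who worked, including part-time for economic reasons, counts as employed).
Unemployed = 4,789.
Labor force = 49,552 + 4,789 = 54,341.
Not in labor force = 1,149 + 6,363 + 6,619 = 14,131 (those not working and not actively searching are outside the labor force — including those who want a job but have given up searching).
Civilian working-age population = 54,341 + 14,131 = 68,472.
Unemployment rate = 4,789 / 54,341 = 8.81%.
Labor force participation rate = 54,341 / 68,472 = 79.36%.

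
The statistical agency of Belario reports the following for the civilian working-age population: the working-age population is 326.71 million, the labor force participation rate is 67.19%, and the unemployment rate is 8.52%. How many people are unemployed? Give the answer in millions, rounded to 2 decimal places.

About 18.70 million are unemployed.

Labor force = 0.6719 × 326.71 = 219.52 million.
Unemployed = 0.0852 × 219.52 ≈ 18.70 million.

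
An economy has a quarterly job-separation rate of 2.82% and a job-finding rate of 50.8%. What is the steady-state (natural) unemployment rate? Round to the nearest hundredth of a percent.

At steady state the flows balance: s·E = f·U, so U/(E+U) = s/(s+f).
u* = 2.82 / (2.82 + 50.8) = 2.82 / 53.62 = 5.26%.

Steady-state unemployment rate ≈ 5.26%.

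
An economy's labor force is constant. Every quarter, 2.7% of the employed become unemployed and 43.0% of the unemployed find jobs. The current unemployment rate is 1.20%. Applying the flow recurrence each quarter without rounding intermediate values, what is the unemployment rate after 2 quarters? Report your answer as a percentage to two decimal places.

With a fixed labor force, u_{t+1} = u_t + s·(1−u_t) − f·u_t = u_t·(1−s−f) + s.
Here 1−s−f = 0.543 and s = 0.027.
u_1 = 0.012000 × 0.543 + 0.027 = 0.033516.
u_2 = 0.033516 × 0.543 + 0.027 = 0.045199.

Unemployment rate after two quarters ≈ 4.52%.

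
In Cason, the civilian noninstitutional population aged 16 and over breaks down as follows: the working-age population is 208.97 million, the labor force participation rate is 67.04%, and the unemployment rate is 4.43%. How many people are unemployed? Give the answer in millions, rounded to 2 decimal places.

About 6.21 million are unemployed.

Labor force = 0.6704 × 208.97 = 140.09 million.
Unemployed = 0.0443 × 140.09 ≈ 6.21 million.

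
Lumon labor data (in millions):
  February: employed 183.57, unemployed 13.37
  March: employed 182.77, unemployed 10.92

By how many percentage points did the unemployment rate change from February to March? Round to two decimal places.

February: labor force = 183.57 + 13.37 = 196.94; u = 13.37/196.94 = 6.79%.
March: labor force = 182.77 + 10.92 = 193.69; u = 10.92/193.69 = 5.64%.
Change = 5.64% − 6.79% = −1.15 pp.

The unemployment rate changed by −1.15 percentage points.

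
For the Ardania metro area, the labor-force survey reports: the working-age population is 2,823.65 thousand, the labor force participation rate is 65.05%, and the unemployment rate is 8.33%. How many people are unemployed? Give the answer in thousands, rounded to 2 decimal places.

About 153.00 thousand are unemployed.

Labor force = 0.6505 × 2,823.65 = 1,836.78 thousand.
Unemployed = 0.0833 × 1,836.78 ≈ 153.00 thousand.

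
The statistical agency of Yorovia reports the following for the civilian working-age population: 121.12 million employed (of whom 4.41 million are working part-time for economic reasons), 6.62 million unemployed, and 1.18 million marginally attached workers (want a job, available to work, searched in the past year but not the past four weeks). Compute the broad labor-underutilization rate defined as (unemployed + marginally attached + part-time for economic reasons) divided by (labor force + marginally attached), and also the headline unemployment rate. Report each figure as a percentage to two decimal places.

Labor force = 121.12 + 6.62 = 127.74 million.
Numerator = 6.62 + 1.18 + 4.41 = 12.21 million.
Denominator = 127.74 + 1.18 = 128.92 million.
Broad rate = 12.21 / 128.92 = 9.47%.
Headline unemployment rate = 6.62 / 127.74 = 5.18%.

Broad underutilization rate ≈ 9.47%; headline unemployment rate ≈ 5.18%.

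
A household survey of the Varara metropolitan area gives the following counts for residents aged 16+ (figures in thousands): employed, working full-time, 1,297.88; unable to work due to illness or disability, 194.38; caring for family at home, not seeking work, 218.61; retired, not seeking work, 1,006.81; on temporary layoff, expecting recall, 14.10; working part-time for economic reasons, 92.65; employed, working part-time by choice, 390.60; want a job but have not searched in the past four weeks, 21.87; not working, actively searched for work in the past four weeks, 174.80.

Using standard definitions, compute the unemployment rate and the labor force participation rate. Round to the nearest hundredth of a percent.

Unemployment rate ≈ 9.59%; labor force participation rate ≈ 57.74%.

Employed = 1,297.88 + 92.65 + 390.60 = 1,781.13 thousand (anyone who worked, including part-time for economic reasons, counts as employed).
Unemployed = 14.10 + 174.80 = 188.90 thousand (jobless and actively searching, or on temporary layoff).
Labor force = 1,781.13 + 188.90 = 1,970.03 thousand.
Not in labor force = 194.38 + 218.61 + 1,006.81 + 21.87 = 1,441.67 thousand (those not working and not actively searching are outside the labor force — including those who want a job but have given up searching).
Civilian working-age population = 1,970.03 + 1,441.67 = 3,411.70 thousand.
Unemployment rate = 188.90 / 1,970.03 = 9.59%.
Labor force participation rate = 1,970.03 / 3,411.70 = 57.74%.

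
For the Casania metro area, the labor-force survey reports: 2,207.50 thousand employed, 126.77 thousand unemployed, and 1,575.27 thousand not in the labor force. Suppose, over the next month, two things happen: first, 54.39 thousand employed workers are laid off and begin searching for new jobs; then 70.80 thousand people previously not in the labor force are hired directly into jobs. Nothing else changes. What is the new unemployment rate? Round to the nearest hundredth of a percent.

New unemployment rate ≈ 7.53%.

Initially, labor force = 2,207.50 + 126.77 = 2,334.27 thousand, so u = 126.77/2,334.27 = 5.43%.
After the first change, employed falls and unemployed rises by 54.39; labor force unchanged → E = 2,153.11, U = 181.16, labor force = 2,334.27 thousand.
After the second change, employed and labor force both rise by 70.80; unemployed unchanged → E = 2,223.91, U = 181.16, labor force = 2,405.07 thousand.
New unemployment rate = 181.16 / 2,405.07 = 7.53%.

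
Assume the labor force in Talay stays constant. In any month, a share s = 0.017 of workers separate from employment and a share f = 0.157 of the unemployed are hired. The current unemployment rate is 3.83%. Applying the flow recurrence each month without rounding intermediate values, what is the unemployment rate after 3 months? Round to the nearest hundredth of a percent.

Unemployment rate after three months ≈ 6.42%.

With a fixed labor force, u_{t+1} = u_t + s·(1−u_t) − f·u_t = u_t·(1−s−f) + s.
Here 1−s−f = 0.826 and s = 0.017.
u_1 = 0.038300 × 0.826 + 0.017 = 0.048636.
u_2 = 0.048636 × 0.826 + 0.017 = 0.057173.
u_3 = 0.057173 × 0.826 + 0.017 = 0.064225.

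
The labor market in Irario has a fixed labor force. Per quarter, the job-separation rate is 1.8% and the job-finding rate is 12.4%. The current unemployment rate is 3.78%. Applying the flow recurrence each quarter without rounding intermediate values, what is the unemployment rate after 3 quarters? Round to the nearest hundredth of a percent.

Unemployment rate after three quarters ≈ 7.06%.

With a fixed labor force, u_{t+1} = u_t + s·(1−u_t) − f·u_t = u_t·(1−s−f) + s.
Here 1−s−f = 0.858 and s = 0.018.
u_1 = 0.037800 × 0.858 + 0.018 = 0.050432.
u_2 = 0.050432 × 0.858 + 0.018 = 0.061271.
u_3 = 0.061271 × 0.858 + 0.018 = 0.070571.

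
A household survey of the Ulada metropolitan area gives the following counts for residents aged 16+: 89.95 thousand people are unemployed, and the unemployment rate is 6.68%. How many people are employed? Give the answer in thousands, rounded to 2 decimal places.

Labor force = U / u = 89.95 / 0.0668 ≈ 1,346.56 thousand.
Employed = labor force − unemployed = 1,346.56 − 89.95 = 1,256.61 thousand.

About 1,256.61 thousand are employed.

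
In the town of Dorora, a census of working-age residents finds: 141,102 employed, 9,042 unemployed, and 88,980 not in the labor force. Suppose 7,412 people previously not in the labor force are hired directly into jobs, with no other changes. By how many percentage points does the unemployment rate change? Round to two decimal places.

The unemployment rate changes by −0.28 percentage points.

Initially, labor force = 141,102 + 9,042 = 150,144, so u = 9,042/150,144 = 6.02%.
After the change, employed and labor force both rise by 7,412; unemployed unchanged → E = 148,514, U = 9,042, labor force = 157,556.
New unemployment rate = 9,042 / 157,556 = 5.74%.
Change = 5.74% − 6.02% = −0.28 percentage points.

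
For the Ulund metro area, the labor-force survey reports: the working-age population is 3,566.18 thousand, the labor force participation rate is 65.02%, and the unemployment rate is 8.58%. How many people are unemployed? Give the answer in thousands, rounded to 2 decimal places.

About 198.95 thousand are unemployed.

Labor force = 0.6502 × 3,566.18 = 2,318.73 thousand.
Unemployed = 0.0858 × 2,318.73 ≈ 198.95 thousand.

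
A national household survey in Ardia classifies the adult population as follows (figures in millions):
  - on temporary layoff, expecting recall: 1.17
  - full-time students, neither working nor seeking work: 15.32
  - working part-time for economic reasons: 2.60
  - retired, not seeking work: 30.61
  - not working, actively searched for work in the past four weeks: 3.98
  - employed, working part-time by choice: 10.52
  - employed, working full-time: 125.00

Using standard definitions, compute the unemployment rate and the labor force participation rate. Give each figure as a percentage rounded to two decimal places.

Employed = 2.60 + 10.52 + 125.00 = 138.12 million (anyone who worked, including part-time for economic reasons, counts as employed).
Unemployed = 1.17 + 3.98 = 5.15 million (jobless and actively searching, or on temporary layoff).
Labor force = 138.12 + 5.15 = 143.27 million.
Not in labor force = 15.32 + 30.61 = 45.93 million (those not working and not actively searching are outside the labor force).
Civilian working-age population = 143.27 + 45.93 = 189.20 million.
Unemployment rate = 5.15 / 143.27 = 3.59%.
Labor force participation rate = 143.27 / 189.20 = 75.72%.

Unemployment rate ≈ 3.59%; labor force participation rate ≈ 75.72%.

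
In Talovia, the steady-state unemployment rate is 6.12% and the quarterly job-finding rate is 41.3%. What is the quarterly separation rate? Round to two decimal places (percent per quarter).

Separation rate ≈ 2.69% per quarter.

From u* = s/(s+f): s = u·f/(1−u).
s = 0.0612 × 41.3 / (1 − 0.0612) = 2.5276 / 0.9388 ≈ 2.69% per quarter.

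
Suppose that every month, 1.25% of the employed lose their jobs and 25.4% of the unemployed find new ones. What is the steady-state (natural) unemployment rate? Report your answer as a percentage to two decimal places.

At steady state the flows balance: s·E = f·U, so U/(E+U) = s/(s+f).
u* = 1.25 / (1.25 + 25.4) = 1.25 / 26.65 = 4.69%.

Steady-state unemployment rate ≈ 4.69%.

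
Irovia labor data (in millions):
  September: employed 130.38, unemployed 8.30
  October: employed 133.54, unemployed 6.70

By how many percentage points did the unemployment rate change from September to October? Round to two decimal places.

The unemployment rate changed by −1.21 percentage points.

September: labor force = 130.38 + 8.30 = 138.68; u = 8.30/138.68 = 5.99%.
October: labor force = 133.54 + 6.70 = 140.24; u = 6.70/140.24 = 4.78%.
Change = 4.78% − 5.99% = −1.21 pp.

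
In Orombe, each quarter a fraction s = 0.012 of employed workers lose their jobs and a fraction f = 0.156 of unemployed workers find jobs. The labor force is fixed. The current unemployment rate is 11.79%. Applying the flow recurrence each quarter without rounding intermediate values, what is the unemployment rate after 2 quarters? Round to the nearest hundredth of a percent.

With a fixed labor force, u_{t+1} = u_t + s·(1−u_t) − f·u_t = u_t·(1−s−f) + s.
Here 1−s−f = 0.832 and s = 0.012.
u_1 = 0.117900 × 0.832 + 0.012 = 0.110093.
u_2 = 0.110093 × 0.832 + 0.012 = 0.103597.

Unemployment rate after two quarters ≈ 10.36%.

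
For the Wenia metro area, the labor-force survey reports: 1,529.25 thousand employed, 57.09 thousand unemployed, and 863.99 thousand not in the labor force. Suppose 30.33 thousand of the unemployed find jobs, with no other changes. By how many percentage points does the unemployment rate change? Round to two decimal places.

The unemployment rate changes by −1.91 percentage points.

Initially, labor force = 1,529.25 + 57.09 = 1,586.34 thousand, so u = 57.09/1,586.34 = 3.60%.
After the change, unemployed falls and employed rises by 30.33; labor force unchanged → E = 1,559.58, U = 26.76, labor force = 1,586.34 thousand.
New unemployment rate = 26.76 / 1,586.34 = 1.69%.
Change = 1.69% − 3.60% = −1.91 percentage points.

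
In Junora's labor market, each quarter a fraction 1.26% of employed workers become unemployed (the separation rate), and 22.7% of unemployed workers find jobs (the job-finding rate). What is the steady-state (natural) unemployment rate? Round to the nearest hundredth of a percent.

Steady-state unemployment rate ≈ 5.26%.

At steady state the flows balance: s·E = f·U, so U/(E+U) = s/(s+f).
u* = 1.26 / (1.26 + 22.7) = 1.26 / 23.96 = 5.26%.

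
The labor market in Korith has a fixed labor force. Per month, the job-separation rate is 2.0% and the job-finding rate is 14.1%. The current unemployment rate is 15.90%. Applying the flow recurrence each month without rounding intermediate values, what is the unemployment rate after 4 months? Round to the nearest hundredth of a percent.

Unemployment rate after four months ≈ 14.15%.

With a fixed labor force, u_{t+1} = u_t + s·(1−u_t) − f·u_t = u_t·(1−s−f) + s.
Here 1−s−f = 0.839 and s = 0.020.
u_1 = 0.159000 × 0.839 + 0.020 = 0.153401.
u_2 = 0.153401 × 0.839 + 0.020 = 0.148703.
u_3 = 0.148703 × 0.839 + 0.020 = 0.144762.
u_4 = 0.144762 × 0.839 + 0.020 = 0.141455.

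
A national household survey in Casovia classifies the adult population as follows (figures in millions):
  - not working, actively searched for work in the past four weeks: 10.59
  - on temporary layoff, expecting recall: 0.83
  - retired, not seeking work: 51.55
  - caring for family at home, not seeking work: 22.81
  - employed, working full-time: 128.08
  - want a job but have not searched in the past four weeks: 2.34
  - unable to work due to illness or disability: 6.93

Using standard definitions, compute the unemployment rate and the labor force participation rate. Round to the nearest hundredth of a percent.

Unemployment rate ≈ 8.19%; labor force participation rate ≈ 62.52%.

Employed = 128.08 million.
Unemployed = 10.59 + 0.83 = 11.42 million (jobless and actively searching, or on temporary layoff).
Labor force = 128.08 + 11.42 = 139.50 million.
Not in labor force = 51.55 + 22.81 + 2.34 + 6.93 = 83.63 million (those not working and not actively searching are outside the labor force — including those who want a job but have given up searching).
Civilian working-age population = 139.50 + 83.63 = 223.13 million.
Unemployment rate = 11.42 / 139.50 = 8.19%.
Labor force participation rate = 139.50 / 223.13 = 62.52%.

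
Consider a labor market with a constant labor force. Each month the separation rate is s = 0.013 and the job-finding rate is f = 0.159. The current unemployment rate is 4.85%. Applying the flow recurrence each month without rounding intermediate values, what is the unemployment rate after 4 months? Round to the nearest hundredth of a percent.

Unemployment rate after four months ≈ 6.29%.

With a fixed labor force, u_{t+1} = u_t + s·(1−u_t) − f·u_t = u_t·(1−s−f) + s.
Here 1−s−f = 0.828 and s = 0.013.
u_1 = 0.048500 × 0.828 + 0.013 = 0.053158.
u_2 = 0.053158 × 0.828 + 0.013 = 0.057015.
u_3 = 0.057015 × 0.828 + 0.013 = 0.060208.
u_4 = 0.060208 × 0.828 + 0.013 = 0.062852.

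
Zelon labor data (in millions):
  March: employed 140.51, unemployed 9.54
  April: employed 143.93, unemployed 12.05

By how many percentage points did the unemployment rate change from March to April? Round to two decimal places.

March: labor force = 140.51 + 9.54 = 150.05; u = 9.54/150.05 = 6.36%.
April: labor force = 143.93 + 12.05 = 155.98; u = 12.05/155.98 = 7.73%.
Change = 7.73% − 6.36% = +1.37 pp.

The unemployment rate changed by +1.37 percentage points.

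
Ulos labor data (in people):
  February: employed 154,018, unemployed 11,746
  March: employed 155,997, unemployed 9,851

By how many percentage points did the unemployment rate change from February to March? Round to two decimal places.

February: labor force = 154,018 + 11,746 = 165,764; u = 11,746/165,764 = 7.09%.
March: labor force = 155,997 + 9,851 = 165,848; u = 9,851/165,848 = 5.94%.
Change = 5.94% − 7.09% = −1.15 pp.

The unemployment rate changed by −1.15 percentage points.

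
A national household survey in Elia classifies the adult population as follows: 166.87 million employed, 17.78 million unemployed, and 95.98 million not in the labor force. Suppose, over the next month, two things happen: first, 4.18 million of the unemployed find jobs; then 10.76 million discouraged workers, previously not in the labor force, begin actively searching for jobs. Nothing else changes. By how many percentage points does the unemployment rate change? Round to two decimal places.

The unemployment rate changes by +2.84 percentage points.

Initially, labor force = 166.87 + 17.78 = 184.65 million, so u = 17.78/184.65 = 9.63%.
After the first change, unemployed falls and employed rises by 4.18; labor force unchanged → E = 171.05, U = 13.60, labor force = 184.65 million.
After the second change, unemployed and labor force both rise by 10.76 → E = 171.05, U = 24.36, labor force = 195.41 million.
New unemployment rate = 24.36 / 195.41 = 12.47%.
Change = 12.47% − 9.63% = +2.84 percentage points.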